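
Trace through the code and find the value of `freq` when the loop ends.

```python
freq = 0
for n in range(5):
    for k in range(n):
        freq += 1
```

Let's trace through this code step by step.

Initialize: freq = 0
Entering loop: for n in range(5):
After iteration 1: n = 0, freq = 0
After iteration 2: n = 1, freq = 1, k = 0
After iteration 3: n = 2, freq = 3, k = 1
After iteration 4: n = 3, freq = 6, k = 2
After iteration 5: n = 4, freq = 10, k = 3
Loop ends.

Final answer: 10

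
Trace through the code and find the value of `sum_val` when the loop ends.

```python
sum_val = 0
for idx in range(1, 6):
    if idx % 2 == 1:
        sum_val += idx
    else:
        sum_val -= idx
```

Let's trace through this code step by step.

Initialize: sum_val = 0
Entering loop: for idx in range(1, 6):
After iteration 1: idx = 1, sum_val = 1
After iteration 2: idx = 2, sum_val = -1
After iteration 3: idx = 3, sum_val = 2
After iteration 4: idx = 4, sum_val = -2
After iteration 5: idx = 5, sum_val = 3
Loop ends.

Final answer: 3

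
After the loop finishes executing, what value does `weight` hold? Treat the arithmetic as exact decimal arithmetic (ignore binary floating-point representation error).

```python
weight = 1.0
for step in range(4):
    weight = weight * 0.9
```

Let's trace through this code step by step.

Initialize: weight = 1.0
Entering loop: for step in range(4):
After iteration 1: step = 0, weight = 0.9
After iteration 2: step = 1, weight = 0.81
After iteration 3: step = 2, weight = 0.729
After iteration 4: step = 3, weight = 0.6561
Loop ends.

Final answer: 0.6561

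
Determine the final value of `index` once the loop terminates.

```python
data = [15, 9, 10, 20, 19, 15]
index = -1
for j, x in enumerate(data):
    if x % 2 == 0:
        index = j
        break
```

Let's trace through this code step by step.

Initialize: data = [15, 9, 10, 20, 19, 15]
Initialize: index = -1
Entering loop: for j, x in enumerate(data):
After iteration 1: j = 0, x = 15, index = -1
After iteration 2: j = 1, x = 9, index = -1
After iteration 3: j = 2, x = 10, index = 2
Loop ends.

Final answer: 2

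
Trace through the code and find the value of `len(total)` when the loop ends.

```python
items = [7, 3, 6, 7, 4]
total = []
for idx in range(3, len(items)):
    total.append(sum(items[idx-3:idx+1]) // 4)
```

Let's trace through this code step by step.

Initialize: items = [7, 3, 6, 7, 4]
Initialize: total = []
Entering loop: for idx in range(3, len(items)):
After iteration 1: idx = 3, total = [5]
After iteration 2: idx = 4, total = [5, 5]
Loop ends.
len(total) = 2

Final answer: 2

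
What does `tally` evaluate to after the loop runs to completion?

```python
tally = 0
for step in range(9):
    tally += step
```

Let's trace through this code step by step.

Initialize: tally = 0
Entering loop: for step in range(9):
After iteration 1: step = 0, tally = 0
After iteration 2: step = 1, tally = 1
After iteration 3: step = 2, tally = 3
After iteration 4: step = 3, tally = 6
After iteration 5: step = 4, tally = 10
After iteration 6: step = 5, tally = 15
After iteration 7: step = 6, tally = 21
After iteration 8: step = 7, tally = 28
After iteration 9: step = 8, tally = 36
Loop ends.

Final answer: 36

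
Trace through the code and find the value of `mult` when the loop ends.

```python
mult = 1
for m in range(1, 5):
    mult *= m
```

Let's trace through this code step by step.

Initialize: mult = 1
Entering loop: for m in range(1, 5):
After iteration 1: m = 1, mult = 1
After iteration 2: m = 2, mult = 2
After iteration 3: m = 3, mult = 6
After iteration 4: m = 4, mult = 24
Loop ends.

Final answer: 24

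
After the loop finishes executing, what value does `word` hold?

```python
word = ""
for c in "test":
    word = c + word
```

Let's trace through this code step by step.

Initialize: word = ''
Entering loop: for c in "test":
After iteration 1: c = 't', word = 't'
After iteration 2: c = 'e', word = 'et'
After iteration 3: c = 's', word = 'set'
After iteration 4: c = 't', word = 'tset'
Loop ends.

Final answer: 'tset'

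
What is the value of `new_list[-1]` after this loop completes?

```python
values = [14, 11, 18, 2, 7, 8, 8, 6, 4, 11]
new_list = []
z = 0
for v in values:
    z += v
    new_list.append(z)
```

Let's trace through this code step by step.

Initialize: values = [14, 11, 18, 2, 7, 8, 8, 6, 4, 11]
Initialize: new_list = []
Initialize: z = 0
Entering loop: for v in values:
After iteration 1: v = 14, new_list = [14], z = 14
After iteration 2: v = 11, new_list = [14, 25], z = 25
After iteration 3: v = 18, new_list = [14, 25, 43], z = 43
After iteration 4: v = 2, new_list = [14, 25, 43, 45], z = 45
After iteration 5: v = 7, new_list = [14, 25, 43, 45, 52], z = 52
After iteration 6: v = 8, new_list = [14, 25, 43, 45, 52, 60], z = 60
After iteration 7: v = 8, new_list = [14, 25, 43, 45, 52, 60, 68], z = 68
After iteration 8: v = 6, new_list = [14, 25, 43, 45, 52, 60, 68, 74], z = 74
After iteration 9: v = 4, new_list = [14, 25, 43, 45, 52, 60, 68, 74, 78], z = 78
After iteration 10: v = 11, new_list = [14, 25, 43, 45, 52, 60, 68, 74, 78, 89], z = 89
Loop ends.
new_list[-1] = 89

Final answer: 89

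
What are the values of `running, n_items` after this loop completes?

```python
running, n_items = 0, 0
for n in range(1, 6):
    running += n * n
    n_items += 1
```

Let's trace through this code step by step.

Initialize: running = 0
Initialize: n_items = 0
Entering loop: for n in range(1, 6):
After iteration 1: n = 1, running = 1, n_items = 1
After iteration 2: n = 2, running = 5, n_items = 2
After iteration 3: n = 3, running = 14, n_items = 3
After iteration 4: n = 4, running = 30, n_items = 4
After iteration 5: n = 5, running = 55, n_items = 5
Loop ends.

Final answer: 55, 5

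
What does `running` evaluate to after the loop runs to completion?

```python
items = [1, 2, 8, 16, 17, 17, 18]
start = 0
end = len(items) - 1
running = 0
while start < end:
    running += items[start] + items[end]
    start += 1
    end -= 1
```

Let's trace through this code step by step.

Initialize: items = [1, 2, 8, 16, 17, 17, 18]
Initialize: start = 0
Initialize: end = 6
Initialize: running = 0
Entering loop: while start < end:
After iteration 1: start = 1, end = 5, running = 19
After iteration 2: start = 2, end = 4, running = 38
After iteration 3: start = 3, end = 3, running = 63
Loop ends.

Final answer: 63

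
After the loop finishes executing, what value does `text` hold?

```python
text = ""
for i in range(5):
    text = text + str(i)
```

Let's trace through this code step by step.

Initialize: text = ''
Entering loop: for i in range(5):
After iteration 1: i = 0, text = '0'
After iteration 2: i = 1, text = '01'
After iteration 3: i = 2, text = '012'
After iteration 4: i = 3, text = '0123'
After iteration 5: i = 4, text = '01234'
Loop ends.

Final answer: '01234'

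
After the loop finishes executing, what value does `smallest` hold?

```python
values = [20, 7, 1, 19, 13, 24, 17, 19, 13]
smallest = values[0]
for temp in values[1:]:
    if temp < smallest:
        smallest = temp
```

Let's trace through this code step by step.

Initialize: values = [20, 7, 1, 19, 13, 24, 17, 19, 13]
Initialize: smallest = 20
Entering loop: for temp in values[1:]:
After iteration 1: temp = 7, smallest = 7
After iteration 2: temp = 1, smallest = 1
After iteration 3: temp = 19, smallest = 1
After iteration 4: temp = 13, smallest = 1
After iteration 5: temp = 24, smallest = 1
After iteration 6: temp = 17, smallest = 1
After iteration 7: temp = 19, smallest = 1
After iteration 8: temp = 13, smallest = 1
Loop ends.

Final answer: 1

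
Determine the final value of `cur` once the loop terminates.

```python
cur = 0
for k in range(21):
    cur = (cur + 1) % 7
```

Let's trace through this code step by step.

Initialize: cur = 0
Entering loop: for k in range(21):
After iteration 1: k = 0, cur = 1
After iteration 2: k = 1, cur = 2
After iteration 3: k = 2, cur = 3
After iteration 4: k = 3, cur = 4
After iteration 5: k = 4, cur = 5
After iteration 6: k = 5, cur = 6
After iteration 7: k = 6, cur = 0
After iteration 8: k = 7, cur = 1
After iteration 9: k = 8, cur = 2
After iteration 10: k = 9, cur = 3
After iteration 11: k = 10, cur = 4
After iteration 12: k = 11, cur = 5
After iteration 13: k = 12, cur = 6
After iteration 14: k = 13, cur = 0
After iteration 15: k = 14, cur = 1
After iteration 16: k = 15, cur = 2
After iteration 17: k = 16, cur = 3
After iteration 18: k = 17, cur = 4
After iteration 19: k = 18, cur = 5
After iteration 20: k = 19, cur = 6
After iteration 21: k = 20, cur = 0
Loop ends.

Final answer: 0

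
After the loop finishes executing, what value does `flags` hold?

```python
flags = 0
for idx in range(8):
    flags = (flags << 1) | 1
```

Let's trace through this code step by step.

Initialize: flags = 0
Entering loop: for idx in range(8):
After iteration 1: idx = 0, flags = 1
After iteration 2: idx = 1, flags = 3
After iteration 3: idx = 2, flags = 7
After iteration 4: idx = 3, flags = 15
After iteration 5: idx = 4, flags = 31
After iteration 6: idx = 5, flags = 63
After iteration 7: idx = 6, flags = 127
After iteration 8: idx = 7, flags = 255
Loop ends.

Final answer: 255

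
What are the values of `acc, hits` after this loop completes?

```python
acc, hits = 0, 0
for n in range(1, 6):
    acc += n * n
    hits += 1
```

Let's trace through this code step by step.

Initialize: acc = 0
Initialize: hits = 0
Entering loop: for n in range(1, 6):
After iteration 1: n = 1, acc = 1, hits = 1
After iteration 2: n = 2, acc = 5, hits = 2
After iteration 3: n = 3, acc = 14, hits = 3
After iteration 4: n = 4, acc = 30, hits = 4
After iteration 5: n = 5, acc = 55, hits = 5
Loop ends.

Final answer: 55, 5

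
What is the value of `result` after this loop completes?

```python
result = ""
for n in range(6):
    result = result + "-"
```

Let's trace through this code step by step.

Initialize: result = ''
Entering loop: for n in range(6):
After iteration 1: n = 0, result = '-'
After iteration 2: n = 1, result = '--'
After iteration 3: n = 2, result = '---'
After iteration 4: n = 3, result = '----'
After iteration 5: n = 4, result = '-----'
After iteration 6: n = 5, result = '------'
Loop ends.

Final answer: '------'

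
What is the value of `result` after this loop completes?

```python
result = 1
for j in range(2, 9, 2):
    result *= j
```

Let's trace through this code step by step.

Initialize: result = 1
Entering loop: for j in range(2, 9, 2):
After iteration 1: j = 2, result = 2
After iteration 2: j = 4, result = 8
After iteration 3: j = 6, result = 48
After iteration 4: j = 8, result = 384
Loop ends.

Final answer: 384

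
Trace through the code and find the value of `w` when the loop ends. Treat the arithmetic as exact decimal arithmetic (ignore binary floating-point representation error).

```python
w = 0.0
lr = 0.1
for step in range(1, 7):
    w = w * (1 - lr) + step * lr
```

Let's trace through this code step by step.

Initialize: w = 0.0
Initialize: lr = 0.1
Entering loop: for step in range(1, 7):
After iteration 1: step = 1, w = 0.1
After iteration 2: step = 2, w = 0.29
After iteration 3: step = 3, w = 0.561
After iteration 4: step = 4, w = 0.9049
After iteration 5: step = 5, w = 1.31441
After iteration 6: step = 6, w = 1.782969
Loop ends.

Final answer: 1.782969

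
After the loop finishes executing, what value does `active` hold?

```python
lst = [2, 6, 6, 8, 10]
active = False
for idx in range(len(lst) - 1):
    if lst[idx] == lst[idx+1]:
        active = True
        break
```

Let's trace through this code step by step.

Initialize: lst = [2, 6, 6, 8, 10]
Initialize: active = False
Entering loop: for idx in range(len(lst) - 1):
After iteration 1: idx = 0, active = False
After iteration 2: idx = 1, active = True
Loop ends.

Final answer: True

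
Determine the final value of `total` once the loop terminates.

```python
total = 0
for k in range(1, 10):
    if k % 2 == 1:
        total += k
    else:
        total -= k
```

Let's trace through this code step by step.

Initialize: total = 0
Entering loop: for k in range(1, 10):
After iteration 1: k = 1, total = 1
After iteration 2: k = 2, total = -1
After iteration 3: k = 3, total = 2
After iteration 4: k = 4, total = -2
After iteration 5: k = 5, total = 3
After iteration 6: k = 6, total = -3
After iteration 7: k = 7, total = 4
After iteration 8: k = 8, total = -4
After iteration 9: k = 9, total = 5
Loop ends.

Final answer: 5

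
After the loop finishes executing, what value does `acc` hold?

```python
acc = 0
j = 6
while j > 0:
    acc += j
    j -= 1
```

Let's trace through this code step by step.

Initialize: acc = 0
Initialize: j = 6
Entering loop: while j > 0:
After iteration 1: acc = 6, j = 5
After iteration 2: acc = 11, j = 4
After iteration 3: acc = 15, j = 3
After iteration 4: acc = 18, j = 2
After iteration 5: acc = 20, j = 1
After iteration 6: acc = 21, j = 0
Loop ends.

Final answer: 21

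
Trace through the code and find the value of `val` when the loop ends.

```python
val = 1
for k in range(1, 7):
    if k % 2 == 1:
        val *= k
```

Let's trace through this code step by step.

Initialize: val = 1
Entering loop: for k in range(1, 7):
After iteration 1: k = 1, val = 1
After iteration 2: k = 2, val = 1
After iteration 3: k = 3, val = 3
After iteration 4: k = 4, val = 3
After iteration 5: k = 5, val = 15
After iteration 6: k = 6, val = 15
Loop ends.

Final answer: 15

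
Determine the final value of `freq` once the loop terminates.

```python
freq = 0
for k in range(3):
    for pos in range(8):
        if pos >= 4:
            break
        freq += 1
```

Let's trace through this code step by step.

Initialize: freq = 0
Entering loop: for k in range(3):
After iteration 1: k = 0, freq = 4
After iteration 2: k = 1, freq = 8
After iteration 3: k = 2, freq = 12
Loop ends.

Final answer: 12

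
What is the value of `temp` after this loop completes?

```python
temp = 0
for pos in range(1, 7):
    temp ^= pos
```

Let's trace through this code step by step.

Initialize: temp = 0
Entering loop: for pos in range(1, 7):
After iteration 1: pos = 1, temp = 1
After iteration 2: pos = 2, temp = 3
After iteration 3: pos = 3, temp = 0
After iteration 4: pos = 4, temp = 4
After iteration 5: pos = 5, temp = 1
After iteration 6: pos = 6, temp = 7
Loop ends.

Final answer: 7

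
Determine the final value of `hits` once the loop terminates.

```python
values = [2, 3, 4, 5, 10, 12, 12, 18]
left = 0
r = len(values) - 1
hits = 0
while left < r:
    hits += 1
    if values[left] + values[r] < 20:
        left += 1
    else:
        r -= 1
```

Let's trace through this code step by step.

Initialize: values = [2, 3, 4, 5, 10, 12, 12, 18]
Initialize: left = 0
Initialize: r = 7
Initialize: hits = 0
Entering loop: while left < r:
After iteration 1: left = 0, r = 6, hits = 1
After iteration 2: left = 1, r = 6, hits = 2
After iteration 3: left = 2, r = 6, hits = 3
After iteration 4: left = 3, r = 6, hits = 4
After iteration 5: left = 4, r = 6, hits = 5
After iteration 6: left = 4, r = 5, hits = 6
After iteration 7: left = 4, r = 4, hits = 7
Loop ends.

Final answer: 7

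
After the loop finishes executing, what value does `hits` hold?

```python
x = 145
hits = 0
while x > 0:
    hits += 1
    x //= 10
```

Let's trace through this code step by step.

Initialize: x = 145
Initialize: hits = 0
Entering loop: while x > 0:
After iteration 1: x = 14, hits = 1
After iteration 2: x = 1, hits = 2
After iteration 3: x = 0, hits = 3
Loop ends.

Final answer: 3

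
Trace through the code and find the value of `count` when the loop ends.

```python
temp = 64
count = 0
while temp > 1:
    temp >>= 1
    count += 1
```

Let's trace through this code step by step.

Initialize: temp = 64
Initialize: count = 0
Entering loop: while temp > 1:
After iteration 1: temp = 32, count = 1
After iteration 2: temp = 16, count = 2
After iteration 3: temp = 8, count = 3
After iteration 4: temp = 4, count = 4
After iteration 5: temp = 2, count = 5
After iteration 6: temp = 1, count = 6
Loop ends.

Final answer: 6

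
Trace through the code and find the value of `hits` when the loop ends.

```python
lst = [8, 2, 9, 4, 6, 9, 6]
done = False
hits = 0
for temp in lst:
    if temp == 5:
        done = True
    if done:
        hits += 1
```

Let's trace through this code step by step.

Initialize: lst = [8, 2, 9, 4, 6, 9, 6]
Initialize: done = False
Initialize: hits = 0
Entering loop: for temp in lst:
After iteration 1: temp = 8, hits = 0
After iteration 2: temp = 2, hits = 0
After iteration 3: temp = 9, hits = 0
After iteration 4: temp = 4, hits = 0
After iteration 5: temp = 6, hits = 0
After iteration 6: temp = 9, hits = 0
After iteration 7: temp = 6, hits = 0
Loop ends.

Final answer: 0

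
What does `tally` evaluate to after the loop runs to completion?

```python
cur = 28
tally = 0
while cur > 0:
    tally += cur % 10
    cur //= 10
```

Let's trace through this code step by step.

Initialize: cur = 28
Initialize: tally = 0
Entering loop: while cur > 0:
After iteration 1: cur = 2, tally = 8
After iteration 2: cur = 0, tally = 10
Loop ends.

Final answer: 10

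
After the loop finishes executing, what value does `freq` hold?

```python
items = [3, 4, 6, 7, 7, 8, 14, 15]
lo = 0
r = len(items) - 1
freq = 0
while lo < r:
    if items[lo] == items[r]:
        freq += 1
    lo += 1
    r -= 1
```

Let's trace through this code step by step.

Initialize: items = [3, 4, 6, 7, 7, 8, 14, 15]
Initialize: lo = 0
Initialize: r = 7
Initialize: freq = 0
Entering loop: while lo < r:
After iteration 1: lo = 1, r = 6, freq = 0
After iteration 2: lo = 2, r = 5, freq = 0
After iteration 3: lo = 3, r = 4, freq = 0
After iteration 4: lo = 4, r = 3, freq = 1
Loop ends.

Final answer: 1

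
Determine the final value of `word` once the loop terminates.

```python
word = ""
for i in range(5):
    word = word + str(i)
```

Let's trace through this code step by step.

Initialize: word = ''
Entering loop: for i in range(5):
After iteration 1: i = 0, word = '0'
After iteration 2: i = 1, word = '01'
After iteration 3: i = 2, word = '012'
After iteration 4: i = 3, word = '0123'
After iteration 5: i = 4, word = '01234'
Loop ends.

Final answer: '01234'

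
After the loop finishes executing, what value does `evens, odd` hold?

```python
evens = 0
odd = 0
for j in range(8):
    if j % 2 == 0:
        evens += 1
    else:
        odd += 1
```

Let's trace through this code step by step.

Initialize: evens = 0
Initialize: odd = 0
Entering loop: for j in range(8):
After iteration 1: j = 0, evens = 1, odd = 0
After iteration 2: j = 1, evens = 1, odd = 1
After iteration 3: j = 2, evens = 2, odd = 1
After iteration 4: j = 3, evens = 2, odd = 2
After iteration 5: j = 4, evens = 3, odd = 2
After iteration 6: j = 5, evens = 3, odd = 3
After iteration 7: j = 6, evens = 4, odd = 3
After iteration 8: j = 7, evens = 4, odd = 4
Loop ends.

Final answer: 4, 4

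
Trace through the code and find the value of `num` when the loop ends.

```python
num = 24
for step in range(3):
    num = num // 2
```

Let's trace through this code step by step.

Initialize: num = 24
Entering loop: for step in range(3):
After iteration 1: step = 0, num = 12
After iteration 2: step = 1, num = 6
After iteration 3: step = 2, num = 3
Loop ends.

Final answer: 3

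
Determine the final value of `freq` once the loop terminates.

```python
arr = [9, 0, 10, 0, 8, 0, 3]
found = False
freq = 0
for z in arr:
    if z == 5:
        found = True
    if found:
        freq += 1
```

Let's trace through this code step by step.

Initialize: arr = [9, 0, 10, 0, 8, 0, 3]
Initialize: found = False
Initialize: freq = 0
Entering loop: for z in arr:
After iteration 1: z = 9, freq = 0
After iteration 2: z = 0, freq = 0
After iteration 3: z = 10, freq = 0
After iteration 4: z = 0, freq = 0
After iteration 5: z = 8, freq = 0
After iteration 6: z = 0, freq = 0
After iteration 7: z = 3, freq = 0
Loop ends.

Final answer: 0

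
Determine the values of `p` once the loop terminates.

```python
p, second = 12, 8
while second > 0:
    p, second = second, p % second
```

Let's trace through this code step by step.

Initialize: p = 12
Initialize: second = 8
Entering loop: while second > 0:
After iteration 1: p = 8, second = 4
After iteration 2: p = 4, second = 0
Loop ends.

Final answer: 4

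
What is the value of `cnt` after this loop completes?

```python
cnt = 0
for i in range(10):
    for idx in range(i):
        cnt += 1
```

Let's trace through this code step by step.

Initialize: cnt = 0
Entering loop: for i in range(10):
After iteration 1: i = 0, cnt = 0
After iteration 2: i = 1, cnt = 1, idx = 0
After iteration 3: i = 2, cnt = 3, idx = 1
After iteration 4: i = 3, cnt = 6, idx = 2
After iteration 5: i = 4, cnt = 10, idx = 3
After iteration 6: i = 5, cnt = 15, idx = 4
After iteration 7: i = 6, cnt = 21, idx = 5
After iteration 8: i = 7, cnt = 28, idx = 6
After iteration 9: i = 8, cnt = 36, idx = 7
After iteration 10: i = 9, cnt = 45, idx = 8
Loop ends.

Final answer: 45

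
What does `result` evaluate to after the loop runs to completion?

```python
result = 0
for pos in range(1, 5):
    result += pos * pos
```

Let's trace through this code step by step.

Initialize: result = 0
Entering loop: for pos in range(1, 5):
After iteration 1: pos = 1, result = 1
After iteration 2: pos = 2, result = 5
After iteration 3: pos = 3, result = 14
After iteration 4: pos = 4, result = 30
Loop ends.

Final answer: 30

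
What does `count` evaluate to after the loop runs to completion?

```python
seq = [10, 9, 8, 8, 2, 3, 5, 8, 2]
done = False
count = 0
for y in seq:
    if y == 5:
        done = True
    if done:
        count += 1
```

Let's trace through this code step by step.

Initialize: seq = [10, 9, 8, 8, 2, 3, 5, 8, 2]
Initialize: done = False
Initialize: count = 0
Entering loop: for y in seq:
After iteration 1: y = 10, done = False, count = 0
After iteration 2: y = 9, done = False, count = 0
After iteration 3: y = 8, done = False, count = 0
After iteration 4: y = 8, done = False, count = 0
After iteration 5: y = 2, done = False, count = 0
After iteration 6: y = 3, done = False, count = 0
After iteration 7: y = 5, done = True, count = 1
After iteration 8: y = 8, done = True, count = 2
After iteration 9: y = 2, done = True, count = 3
Loop ends.

Final answer: 3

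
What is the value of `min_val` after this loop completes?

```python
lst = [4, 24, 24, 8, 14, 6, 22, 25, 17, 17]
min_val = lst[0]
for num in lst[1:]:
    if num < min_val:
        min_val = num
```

Let's trace through this code step by step.

Initialize: lst = [4, 24, 24, 8, 14, 6, 22, 25, 17, 17]
Initialize: min_val = 4
Entering loop: for num in lst[1:]:
After iteration 1: num = 24, min_val = 4
After iteration 2: num = 24, min_val = 4
After iteration 3: num = 8, min_val = 4
After iteration 4: num = 14, min_val = 4
After iteration 5: num = 6, min_val = 4
After iteration 6: num = 22, min_val = 4
After iteration 7: num = 25, min_val = 4
After iteration 8: num = 17, min_val = 4
After iteration 9: num = 17, min_val = 4
Loop ends.

Final answer: 4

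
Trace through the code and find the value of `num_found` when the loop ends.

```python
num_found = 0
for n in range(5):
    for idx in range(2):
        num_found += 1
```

Let's trace through this code step by step.

Initialize: num_found = 0
Entering loop: for n in range(5):
After iteration 1: n = 0, num_found = 2
After iteration 2: n = 1, num_found = 4
After iteration 3: n = 2, num_found = 6
After iteration 4: n = 3, num_found = 8
After iteration 5: n = 4, num_found = 10
Loop ends.

Final answer: 10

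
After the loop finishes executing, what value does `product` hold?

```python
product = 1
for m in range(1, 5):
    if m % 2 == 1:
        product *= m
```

Let's trace through this code step by step.

Initialize: product = 1
Entering loop: for m in range(1, 5):
After iteration 1: m = 1, product = 1
After iteration 2: m = 2, product = 1
After iteration 3: m = 3, product = 3
After iteration 4: m = 4, product = 3
Loop ends.

Final answer: 3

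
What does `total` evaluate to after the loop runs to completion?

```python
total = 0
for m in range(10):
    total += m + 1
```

Let's trace through this code step by step.

Initialize: total = 0
Entering loop: for m in range(10):
After iteration 1: m = 0, total = 1
After iteration 2: m = 1, total = 3
After iteration 3: m = 2, total = 6
After iteration 4: m = 3, total = 10
After iteration 5: m = 4, total = 15
After iteration 6: m = 5, total = 21
After iteration 7: m = 6, total = 28
After iteration 8: m = 7, total = 36
After iteration 9: m = 8, total = 45
After iteration 10: m = 9, total = 55
Loop ends.

Final answer: 55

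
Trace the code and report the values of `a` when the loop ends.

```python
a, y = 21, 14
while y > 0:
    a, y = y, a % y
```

Let's trace through this code step by step.

Initialize: a = 21
Initialize: y = 14
Entering loop: while y > 0:
After iteration 1: a = 14, y = 7
After iteration 2: a = 7, y = 0
Loop ends.

Final answer: 7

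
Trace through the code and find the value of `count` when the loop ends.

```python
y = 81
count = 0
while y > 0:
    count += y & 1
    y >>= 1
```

Let's trace through this code step by step.

Initialize: y = 81
Initialize: count = 0
Entering loop: while y > 0:
After iteration 1: y = 40, count = 1
After iteration 2: y = 20, count = 1
After iteration 3: y = 10, count = 1
After iteration 4: y = 5, count = 1
After iteration 5: y = 2, count = 2
After iteration 6: y = 1, count = 2
After iteration 7: y = 0, count = 3
Loop ends.

Final answer: 3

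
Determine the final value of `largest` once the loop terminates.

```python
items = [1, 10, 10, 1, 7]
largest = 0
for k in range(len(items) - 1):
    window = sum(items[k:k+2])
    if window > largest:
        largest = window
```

Let's trace through this code step by step.

Initialize: items = [1, 10, 10, 1, 7]
Initialize: largest = 0
Entering loop: for k in range(len(items) - 1):
After iteration 1: k = 0, largest = 11, window = 11
After iteration 2: k = 1, largest = 20, window = 20
After iteration 3: k = 2, largest = 20, window = 11
After iteration 4: k = 3, largest = 20, window = 8
Loop ends.

Final answer: 20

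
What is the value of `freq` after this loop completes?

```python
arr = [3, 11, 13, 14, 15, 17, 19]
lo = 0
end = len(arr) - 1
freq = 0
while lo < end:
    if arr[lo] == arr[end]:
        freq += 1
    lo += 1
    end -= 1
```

Let's trace through this code step by step.

Initialize: arr = [3, 11, 13, 14, 15, 17, 19]
Initialize: lo = 0
Initialize: end = 6
Initialize: freq = 0
Entering loop: while lo < end:
After iteration 1: lo = 1, end = 5, freq = 0
After iteration 2: lo = 2, end = 4, freq = 0
After iteration 3: lo = 3, end = 3, freq = 0
Loop ends.

Final answer: 0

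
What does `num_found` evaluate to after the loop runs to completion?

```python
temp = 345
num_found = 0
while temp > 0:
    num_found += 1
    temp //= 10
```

Let's trace through this code step by step.

Initialize: temp = 345
Initialize: num_found = 0
Entering loop: while temp > 0:
After iteration 1: temp = 34, num_found = 1
After iteration 2: temp = 3, num_found = 2
After iteration 3: temp = 0, num_found = 3
Loop ends.

Final answer: 3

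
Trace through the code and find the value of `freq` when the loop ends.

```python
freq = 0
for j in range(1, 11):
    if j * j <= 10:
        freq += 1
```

Let's trace through this code step by step.

Initialize: freq = 0
Entering loop: for j in range(1, 11):
After iteration 1: j = 1, freq = 1
After iteration 2: j = 2, freq = 2
After iteration 3: j = 3, freq = 3
After iteration 4: j = 4, freq = 3
After iteration 5: j = 5, freq = 3
After iteration 6: j = 6, freq = 3
After iteration 7: j = 7, freq = 3
After iteration 8: j = 8, freq = 3
After iteration 9: j = 9, freq = 3
After iteration 10: j = 10, freq = 3
Loop ends.

Final answer: 3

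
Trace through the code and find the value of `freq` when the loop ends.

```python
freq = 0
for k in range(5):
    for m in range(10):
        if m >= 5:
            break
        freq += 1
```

Let's trace through this code step by step.

Initialize: freq = 0
Entering loop: for k in range(5):
After iteration 1: k = 0, freq = 5
After iteration 2: k = 1, freq = 10
After iteration 3: k = 2, freq = 15
After iteration 4: k = 3, freq = 20
After iteration 5: k = 4, freq = 25
Loop ends.

Final answer: 25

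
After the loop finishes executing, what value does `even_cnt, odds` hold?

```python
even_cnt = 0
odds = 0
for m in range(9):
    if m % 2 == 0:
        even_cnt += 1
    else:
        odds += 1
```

Let's trace through this code step by step.

Initialize: even_cnt = 0
Initialize: odds = 0
Entering loop: for m in range(9):
After iteration 1: m = 0, even_cnt = 1, odds = 0
After iteration 2: m = 1, even_cnt = 1, odds = 1
After iteration 3: m = 2, even_cnt = 2, odds = 1
After iteration 4: m = 3, even_cnt = 2, odds = 2
After iteration 5: m = 4, even_cnt = 3, odds = 2
After iteration 6: m = 5, even_cnt = 3, odds = 3
After iteration 7: m = 6, even_cnt = 4, odds = 3
After iteration 8: m = 7, even_cnt = 4, odds = 4
After iteration 9: m = 8, even_cnt = 5, odds = 4
Loop ends.

Final answer: 5, 4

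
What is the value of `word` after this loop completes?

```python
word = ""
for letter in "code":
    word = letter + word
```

Let's trace through this code step by step.

Initialize: word = ''
Entering loop: for letter in "code":
After iteration 1: letter = 'c', word = 'c'
After iteration 2: letter = 'o', word = 'oc'
After iteration 3: letter = 'd', word = 'doc'
After iteration 4: letter = 'e', word = 'edoc'
Loop ends.

Final answer: 'edoc'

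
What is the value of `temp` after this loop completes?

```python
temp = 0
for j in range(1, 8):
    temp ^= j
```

Let's trace through this code step by step.

Initialize: temp = 0
Entering loop: for j in range(1, 8):
After iteration 1: j = 1, temp = 1
After iteration 2: j = 2, temp = 3
After iteration 3: j = 3, temp = 0
After iteration 4: j = 4, temp = 4
After iteration 5: j = 5, temp = 1
After iteration 6: j = 6, temp = 7
After iteration 7: j = 7, temp = 0
Loop ends.

Final answer: 0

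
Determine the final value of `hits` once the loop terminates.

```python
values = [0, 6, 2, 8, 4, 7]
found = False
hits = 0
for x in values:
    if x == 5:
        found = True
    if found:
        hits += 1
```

Let's trace through this code step by step.

Initialize: values = [0, 6, 2, 8, 4, 7]
Initialize: found = False
Initialize: hits = 0
Entering loop: for x in values:
After iteration 1: x = 0, hits = 0
After iteration 2: x = 6, hits = 0
After iteration 3: x = 2, hits = 0
After iteration 4: x = 8, hits = 0
After iteration 5: x = 4, hits = 0
After iteration 6: x = 7, hits = 0
Loop ends.

Final answer: 0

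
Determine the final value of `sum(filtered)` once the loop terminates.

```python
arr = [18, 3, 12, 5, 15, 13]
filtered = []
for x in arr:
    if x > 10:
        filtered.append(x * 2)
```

Let's trace through this code step by step.

Initialize: arr = [18, 3, 12, 5, 15, 13]
Initialize: filtered = []
Entering loop: for x in arr:
After iteration 1: x = 18, filtered = [36]
After iteration 2: x = 3, filtered = [36]
After iteration 3: x = 12, filtered = [36, 24]
After iteration 4: x = 5, filtered = [36, 24]
After iteration 5: x = 15, filtered = [36, 24, 30]
After iteration 6: x = 13, filtered = [36, 24, 30, 26]
Loop ends.
sum(filtered) = 116

Final answer: 116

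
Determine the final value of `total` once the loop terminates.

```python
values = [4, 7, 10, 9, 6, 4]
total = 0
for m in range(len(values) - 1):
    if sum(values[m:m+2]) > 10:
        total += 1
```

Let's trace through this code step by step.

Initialize: values = [4, 7, 10, 9, 6, 4]
Initialize: total = 0
Entering loop: for m in range(len(values) - 1):
After iteration 1: m = 0, total = 1
After iteration 2: m = 1, total = 2
After iteration 3: m = 2, total = 3
After iteration 4: m = 3, total = 4
After iteration 5: m = 4, total = 4
Loop ends.

Final answer: 4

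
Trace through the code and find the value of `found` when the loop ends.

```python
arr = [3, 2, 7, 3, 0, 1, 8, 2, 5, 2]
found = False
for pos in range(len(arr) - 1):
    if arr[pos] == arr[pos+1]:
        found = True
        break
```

Let's trace through this code step by step.

Initialize: arr = [3, 2, 7, 3, 0, 1, 8, 2, 5, 2]
Initialize: found = False
Entering loop: for pos in range(len(arr) - 1):
After iteration 1: pos = 0, found = False
After iteration 2: pos = 1, found = False
After iteration 3: pos = 2, found = False
After iteration 4: pos = 3, found = False
After iteration 5: pos = 4, found = False
After iteration 6: pos = 5, found = False
After iteration 7: pos = 6, found = False
After iteration 8: pos = 7, found = False
After iteration 9: pos = 8, found = False
Loop ends.

Final answer: False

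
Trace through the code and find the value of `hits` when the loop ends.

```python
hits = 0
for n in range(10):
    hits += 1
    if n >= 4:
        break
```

Let's trace through this code step by step.

Initialize: hits = 0
Entering loop: for n in range(10):
After iteration 1: n = 0, hits = 1
After iteration 2: n = 1, hits = 2
After iteration 3: n = 2, hits = 3
After iteration 4: n = 3, hits = 4
After iteration 5: n = 4, hits = 5
Loop ends.

Final answer: 5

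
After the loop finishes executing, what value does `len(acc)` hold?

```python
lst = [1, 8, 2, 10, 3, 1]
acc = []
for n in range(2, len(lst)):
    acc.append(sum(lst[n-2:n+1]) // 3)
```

Let's trace through this code step by step.

Initialize: lst = [1, 8, 2, 10, 3, 1]
Initialize: acc = []
Entering loop: for n in range(2, len(lst)):
After iteration 1: n = 2, acc = [3]
After iteration 2: n = 3, acc = [3, 6]
After iteration 3: n = 4, acc = [3, 6, 5]
After iteration 4: n = 5, acc = [3, 6, 5, 4]
Loop ends.
len(acc) = 4

Final answer: 4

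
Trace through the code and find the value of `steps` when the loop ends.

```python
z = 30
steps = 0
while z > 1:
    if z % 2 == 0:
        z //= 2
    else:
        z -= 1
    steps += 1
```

Let's trace through this code step by step.

Initialize: z = 30
Initialize: steps = 0
Entering loop: while z > 1:
After iteration 1: z = 15, steps = 1
After iteration 2: z = 14, steps = 2
After iteration 3: z = 7, steps = 3
After iteration 4: z = 6, steps = 4
After iteration 5: z = 3, steps = 5
After iteration 6: z = 2, steps = 6
After iteration 7: z = 1, steps = 7
Loop ends.

Final answer: 7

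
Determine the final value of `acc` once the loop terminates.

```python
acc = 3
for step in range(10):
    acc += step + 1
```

Let's trace through this code step by step.

Initialize: acc = 3
Entering loop: for step in range(10):
After iteration 1: step = 0, acc = 4
After iteration 2: step = 1, acc = 6
After iteration 3: step = 2, acc = 9
After iteration 4: step = 3, acc = 13
After iteration 5: step = 4, acc = 18
After iteration 6: step = 5, acc = 24
After iteration 7: step = 6, acc = 31
After iteration 8: step = 7, acc = 39
After iteration 9: step = 8, acc = 48
After iteration 10: step = 9, acc = 58
Loop ends.

Final answer: 58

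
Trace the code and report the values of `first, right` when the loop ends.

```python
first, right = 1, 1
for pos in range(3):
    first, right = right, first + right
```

Let's trace through this code step by step.

Initialize: first = 1
Initialize: right = 1
Entering loop: for pos in range(3):
After iteration 1: pos = 0, first = 1, right = 2
After iteration 2: pos = 1, first = 2, right = 3
After iteration 3: pos = 2, first = 3, right = 5
Loop ends.

Final answer: 3, 5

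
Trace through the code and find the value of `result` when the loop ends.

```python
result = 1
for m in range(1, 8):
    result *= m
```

Let's trace through this code step by step.

Initialize: result = 1
Entering loop: for m in range(1, 8):
After iteration 1: m = 1, result = 1
After iteration 2: m = 2, result = 2
After iteration 3: m = 3, result = 6
After iteration 4: m = 4, result = 24
After iteration 5: m = 5, result = 120
After iteration 6: m = 6, result = 720
After iteration 7: m = 7, result = 5040
Loop ends.

Final answer: 5040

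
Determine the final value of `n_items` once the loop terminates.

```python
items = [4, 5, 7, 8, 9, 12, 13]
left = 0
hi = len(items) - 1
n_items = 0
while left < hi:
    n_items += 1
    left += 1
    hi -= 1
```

Let's trace through this code step by step.

Initialize: items = [4, 5, 7, 8, 9, 12, 13]
Initialize: left = 0
Initialize: hi = 6
Initialize: n_items = 0
Entering loop: while left < hi:
After iteration 1: left = 1, hi = 5, n_items = 1
After iteration 2: left = 2, hi = 4, n_items = 2
After iteration 3: left = 3, hi = 3, n_items = 3
Loop ends.

Final answer: 3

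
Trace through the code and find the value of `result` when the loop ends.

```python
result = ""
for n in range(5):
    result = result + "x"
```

Let's trace through this code step by step.

Initialize: result = ''
Entering loop: for n in range(5):
After iteration 1: n = 0, result = 'x'
After iteration 2: n = 1, result = 'xx'
After iteration 3: n = 2, result = 'xxx'
After iteration 4: n = 3, result = 'xxxx'
After iteration 5: n = 4, result = 'xxxxx'
Loop ends.

Final answer: 'xxxxx'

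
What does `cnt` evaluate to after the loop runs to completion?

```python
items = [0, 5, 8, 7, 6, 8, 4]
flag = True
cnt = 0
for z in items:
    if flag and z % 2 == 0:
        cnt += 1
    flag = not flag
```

Let's trace through this code step by step.

Initialize: items = [0, 5, 8, 7, 6, 8, 4]
Initialize: flag = True
Initialize: cnt = 0
Entering loop: for z in items:
After iteration 1: z = 0, flag = False, cnt = 1
After iteration 2: z = 5, flag = True, cnt = 1
After iteration 3: z = 8, flag = False, cnt = 2
After iteration 4: z = 7, flag = True, cnt = 2
After iteration 5: z = 6, flag = False, cnt = 3
After iteration 6: z = 8, flag = True, cnt = 3
After iteration 7: z = 4, flag = False, cnt = 4
Loop ends.

Final answer: 4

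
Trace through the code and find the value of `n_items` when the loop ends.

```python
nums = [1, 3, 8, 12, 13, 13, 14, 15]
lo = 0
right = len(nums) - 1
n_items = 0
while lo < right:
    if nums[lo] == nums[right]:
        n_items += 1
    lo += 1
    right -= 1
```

Let's trace through this code step by step.

Initialize: nums = [1, 3, 8, 12, 13, 13, 14, 15]
Initialize: lo = 0
Initialize: right = 7
Initialize: n_items = 0
Entering loop: while lo < right:
After iteration 1: lo = 1, right = 6, n_items = 0
After iteration 2: lo = 2, right = 5, n_items = 0
After iteration 3: lo = 3, right = 4, n_items = 0
After iteration 4: lo = 4, right = 3, n_items = 0
Loop ends.

Final answer: 0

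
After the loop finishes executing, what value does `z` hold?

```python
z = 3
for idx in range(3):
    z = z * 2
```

Let's trace through this code step by step.

Initialize: z = 3
Entering loop: for idx in range(3):
After iteration 1: idx = 0, z = 6
After iteration 2: idx = 1, z = 12
After iteration 3: idx = 2, z = 24
Loop ends.

Final answer: 24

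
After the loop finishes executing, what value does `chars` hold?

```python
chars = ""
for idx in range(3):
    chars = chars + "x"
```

Let's trace through this code step by step.

Initialize: chars = ''
Entering loop: for idx in range(3):
After iteration 1: idx = 0, chars = 'x'
After iteration 2: idx = 1, chars = 'xx'
After iteration 3: idx = 2, chars = 'xxx'
Loop ends.

Final answer: 'xxx'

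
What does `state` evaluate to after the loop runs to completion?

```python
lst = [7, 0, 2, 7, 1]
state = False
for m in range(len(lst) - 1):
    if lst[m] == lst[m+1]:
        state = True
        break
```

Let's trace through this code step by step.

Initialize: lst = [7, 0, 2, 7, 1]
Initialize: state = False
Entering loop: for m in range(len(lst) - 1):
After iteration 1: m = 0, state = False
After iteration 2: m = 1, state = False
After iteration 3: m = 2, state = False
After iteration 4: m = 3, state = False
Loop ends.

Final answer: False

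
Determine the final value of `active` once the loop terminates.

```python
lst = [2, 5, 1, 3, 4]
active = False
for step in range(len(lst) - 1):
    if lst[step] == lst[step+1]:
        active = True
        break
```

Let's trace through this code step by step.

Initialize: lst = [2, 5, 1, 3, 4]
Initialize: active = False
Entering loop: for step in range(len(lst) - 1):
After iteration 1: step = 0, active = False
After iteration 2: step = 1, active = False
After iteration 3: step = 2, active = False
After iteration 4: step = 3, active = False
Loop ends.

Final answer: False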